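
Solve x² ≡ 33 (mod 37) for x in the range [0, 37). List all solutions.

37 ≡ 1 (mod 4), so we find a root by search.
Trying successive values, 12² = 144 ≡ 33 (mod 37). The other root is 37 − 12 = 25.

12, 25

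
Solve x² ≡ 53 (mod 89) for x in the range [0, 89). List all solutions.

26, 63

89 ≡ 1 (mod 4), so we find a root by search.
Trying successive values, 26² = 676 ≡ 53 (mod 89). The other root is 89 − 26 = 63.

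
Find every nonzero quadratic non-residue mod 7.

Square k = 1,…,3 (k and 7−k give the same square):
1²=1, 2²=4, 3²≡2 (mod 7).
The residues are {1, 2, 4}; the non-residues are the remaining 3 nonzero classes.

3,5,6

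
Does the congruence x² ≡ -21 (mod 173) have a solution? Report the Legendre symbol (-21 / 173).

Euler's criterion: (-21/173) ≡ 152^86 (mod 173).
152^2 ≡ 95 (mod 173)
152^4 ≡ 29 (mod 173)
152^8 ≡ 149 (mod 173)
152^16 ≡ 57 (mod 173)
152^32 ≡ 135 (mod 173)
152^64 ≡ 60 (mod 173)
152^86 = 152^(64+16+4+2) ≡ 1 (mod 173).
Result is 1, so (-21/173) = 1.

1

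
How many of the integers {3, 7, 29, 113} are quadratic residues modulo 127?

1

(3/127) = -1 → non-residue.
(7/127) = -1 → non-residue.
(29/127) = -1 → non-residue.
(113/127) = +1 → QR.
Total quadratic residues among the 4: 1.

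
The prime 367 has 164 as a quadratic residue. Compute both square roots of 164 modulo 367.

Since 367 ≡ 3 (mod 4), a square root of 164 is 164^((367+1)/4) = 164^92 mod 367.
Repeated squaring: 164^2≡105, 164^4≡15, 164^8≡225, 164^16≡346, 164^32≡74, 164^64≡338 (mod 367).
164^92 = 164^(64+16+8+4) ≡ 175 (mod 367).
Check: 175² = 30625 ≡ 164 (mod 367). The two roots are 175 and 192.

175, 192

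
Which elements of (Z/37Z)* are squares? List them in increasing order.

1, 3, 4, 7, 9, 10, 11, 12, 16, 21, 25, 26, 27, 28, 30, 33, 34, 36

Square k = 1,…,18 (k and 37−k give the same square):
1²=1, 2²=4, 3²=9, 4²=16, 5²=25, 6²=36, 7²≡12, 8²≡27, 9²≡7, 10²≡26, 11²≡10, 12²≡33, 13²≡21, 14²≡11, 15²≡3, 16²≡34, 17²≡30, 18²≡28 (mod 37).
So the quadratic residues mod 37 are {1, 3, 4, 7, 9, 10, 11, 12, 16, 21, 25, 26, 27, 28, 30, 33, 34, 36}.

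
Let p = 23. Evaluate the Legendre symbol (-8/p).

First reduce: -8 ≡ 15 (mod 23).
Reciprocity: 15 ≡ 3 and 23 ≡ 3 (mod 4), so (15/23) = −(23/15).
Reduce top mod 15: now compute (8/15).
Pull out 2^3: since 15 ≡ 7 (mod 8), (2/15) = +1, so (2/15)^3 = +1.
Reached (1/15) = 1. Collecting the sign flips along the way, the symbol is -1.

-1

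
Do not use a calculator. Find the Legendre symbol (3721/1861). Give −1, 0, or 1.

1

First reduce: 3721 ≡ 1860 (mod 1861).
Pull out 2^2: since 1861 ≡ 5 (mod 8), (2/1861) = -1, so (2/1861)^2 = +1.
Reciprocity: 465 ≡ 1 and 1861 ≡ 1 (mod 4), so (465/1861) = +(1861/465).
Reduce top mod 465: now compute (1/465).
Reached (1/465) = 1. Collecting the sign flips along the way, the symbol is +1.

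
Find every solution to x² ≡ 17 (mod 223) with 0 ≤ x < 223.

54, 169

Since 223 ≡ 3 (mod 4), a square root of 17 is 17^((223+1)/4) = 17^56 mod 223.
Repeated squaring: 17^2≡66, 17^4≡119, 17^8≡112, 17^16≡56, 17^32≡14 (mod 223).
17^56 = 17^(32+16+8) ≡ 169 (mod 223).
Check: 169² = 28561 ≡ 17 (mod 223). The two roots are 54 and 169.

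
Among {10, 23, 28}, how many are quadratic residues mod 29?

2

(10/29) = -1 → non-residue.
(23/29) = +1 → QR.
(28/29) = +1 → QR.
Total quadratic residues among the 3: 2.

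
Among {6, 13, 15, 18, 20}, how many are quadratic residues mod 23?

3

(6/23) = +1 → QR.
(13/23) = +1 → QR.
(15/23) = -1 → non-residue.
(18/23) = +1 → QR.
(20/23) = -1 → non-residue.
Total quadratic residues among the 5: 3.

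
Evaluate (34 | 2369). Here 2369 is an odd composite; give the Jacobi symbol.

-1

Pull out 2: since 2369 ≡ 1 (mod 8), (2/2369) = +1.
Reciprocity: 17 ≡ 1 and 2369 ≡ 1 (mod 4), so (17/2369) = +(2369/17).
Reduce top mod 17: now compute (6/17).
Pull out 2: since 17 ≡ 1 (mod 8), (2/17) = +1.
Reciprocity: 3 ≡ 3 and 17 ≡ 1 (mod 4), so (3/17) = +(17/3).
Reduce top mod 3: now compute (2/3).
Pull out 2: since 3 ≡ 3 (mod 8), (2/3) = -1.
Reached (1/3) = 1. Collecting the sign flips along the way, the symbol is -1.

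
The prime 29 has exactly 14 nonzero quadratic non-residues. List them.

2,3,8,10,11,12,14,15,17,18,19,21,26,27

Square k = 1,…,14 (k and 29−k give the same square):
1²=1, 2²=4, 3²=9, 4²=16, 5²=25, 6²≡7, 7²≡20, 8²≡6, 9²≡23, 10²≡13, 11²≡5, 12²≡28, 13²≡24, 14²≡22 (mod 29).
The residues are {1, 4, 5, 6, 7, 9, 13, 16, 20, 22, 23, 24, 25, 28}; the non-residues are the remaining 14 nonzero classes.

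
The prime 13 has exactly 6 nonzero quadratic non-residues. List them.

Square k = 1,…,6 (k and 13−k give the same square):
1²=1, 2²=4, 3²=9, 4²≡3, 5²≡12, 6²≡10 (mod 13).
The residues are {1, 3, 4, 9, 10, 12}; the non-residues are the remaining 6 nonzero classes.

2,5,6,7,8,11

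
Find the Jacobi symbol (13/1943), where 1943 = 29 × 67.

-1

Reciprocity: 13 ≡ 1 and 1943 ≡ 3 (mod 4), so (13/1943) = +(1943/13).
Reduce top mod 13: now compute (6/13).
Pull out 2: since 13 ≡ 5 (mod 8), (2/13) = -1.
Reciprocity: 3 ≡ 3 and 13 ≡ 1 (mod 4), so (3/13) = +(13/3).
Reduce top mod 3: now compute (1/3).
Reached (1/3) = 1. Collecting the sign flips along the way, the symbol is -1.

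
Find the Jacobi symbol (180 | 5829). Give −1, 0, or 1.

Pull out 2^2: since 5829 ≡ 5 (mod 8), (2/5829) = -1, so (2/5829)^2 = +1.
Reciprocity: 45 ≡ 1 and 5829 ≡ 1 (mod 4), so (45/5829) = +(5829/45).
Reduce top mod 45: now compute (24/45).
Pull out 2^3: since 45 ≡ 5 (mod 8), (2/45) = -1, so (2/45)^3 = -1.
Reciprocity: 3 ≡ 3 and 45 ≡ 1 (mod 4), so (3/45) = +(45/3).
Reduce top mod 3: now compute (0/3).
Top reduces to 0: gcd > 1, so the symbol is 0.

0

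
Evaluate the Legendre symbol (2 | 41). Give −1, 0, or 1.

Pull out 2: since 41 ≡ 1 (mod 8), (2/41) = +1.
Reached (1/41) = 1. Collecting the sign flips along the way, the symbol is +1.

1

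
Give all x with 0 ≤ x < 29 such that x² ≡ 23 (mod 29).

9, 20

29 ≡ 1 (mod 4), so we find a root by search.
Trying successive values, 9² = 81 ≡ 23 (mod 29). The other root is 29 − 9 = 20.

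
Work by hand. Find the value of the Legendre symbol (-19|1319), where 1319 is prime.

-1

First reduce: -19 ≡ 1300 (mod 1319).
Pull out 2^2: since 1319 ≡ 7 (mod 8), (2/1319) = +1, so (2/1319)^2 = +1.
Reciprocity: 325 ≡ 1 and 1319 ≡ 3 (mod 4), so (325/1319) = +(1319/325).
Reduce top mod 325: now compute (19/325).
Reciprocity: 19 ≡ 3 and 325 ≡ 1 (mod 4), so (19/325) = +(325/19).
Reduce top mod 19: now compute (2/19).
Pull out 2: since 19 ≡ 3 (mod 8), (2/19) = -1.
Reached (1/19) = 1. Collecting the sign flips along the way, the symbol is -1.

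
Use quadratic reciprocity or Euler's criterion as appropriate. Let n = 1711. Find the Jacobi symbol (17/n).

-1

Reciprocity: 17 ≡ 1 and 1711 ≡ 3 (mod 4), so (17/1711) = +(1711/17).
Reduce top mod 17: now compute (11/17).
Reciprocity: 11 ≡ 3 and 17 ≡ 1 (mod 4), so (11/17) = +(17/11).
Reduce top mod 11: now compute (6/11).
Pull out 2: since 11 ≡ 3 (mod 8), (2/11) = -1.
Reciprocity: 3 ≡ 3 and 11 ≡ 3 (mod 4), so (3/11) = −(11/3).
Reduce top mod 3: now compute (2/3).
Pull out 2: since 3 ≡ 3 (mod 8), (2/3) = -1.
Reached (1/3) = 1. Collecting the sign flips along the way, the symbol is -1.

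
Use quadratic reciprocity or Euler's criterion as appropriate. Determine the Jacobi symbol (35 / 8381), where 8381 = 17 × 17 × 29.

Reciprocity: 35 ≡ 3 and 8381 ≡ 1 (mod 4), so (35/8381) = +(8381/35).
Reduce top mod 35: now compute (16/35).
Pull out 2^4: since 35 ≡ 3 (mod 8), (2/35) = -1, so (2/35)^4 = +1.
Reached (1/35) = 1. Collecting the sign flips along the way, the symbol is +1.

1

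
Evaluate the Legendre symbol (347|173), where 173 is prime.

1

Euler's criterion: (347/173) ≡ 1^86 (mod 173).
1^2 ≡ 1 (mod 173)
1^4 ≡ 1 (mod 173)
1^8 ≡ 1 (mod 173)
1^16 ≡ 1 (mod 173)
1^32 ≡ 1 (mod 173)
1^64 ≡ 1 (mod 173)
1^86 = 1^(64+16+4+2) ≡ 1 (mod 173).
Result is 1, so (347/173) = 1.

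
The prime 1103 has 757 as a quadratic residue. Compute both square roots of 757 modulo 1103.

384, 719

Since 1103 ≡ 3 (mod 4), a square root of 757 is 757^((1103+1)/4) = 757^276 mod 1103.
Repeated squaring: 757^2≡592, 757^4≡813, 757^8≡272, 757^16≡83, 757^32≡271, 757^64≡643, 757^128≡927, 757^256≡92 (mod 1103).
757^276 = 757^(256+16+4) ≡ 384 (mod 1103).
Check: 384² = 147456 ≡ 757 (mod 1103). The two roots are 384 and 719.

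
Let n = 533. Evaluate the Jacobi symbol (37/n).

Reciprocity: 37 ≡ 1 and 533 ≡ 1 (mod 4), so (37/533) = +(533/37).
Reduce top mod 37: now compute (15/37).
Reciprocity: 15 ≡ 3 and 37 ≡ 1 (mod 4), so (15/37) = +(37/15).
Reduce top mod 15: now compute (7/15).
Reciprocity: 7 ≡ 3 and 15 ≡ 3 (mod 4), so (7/15) = −(15/7).
Reduce top mod 7: now compute (1/7).
Reached (1/7) = 1. Collecting the sign flips along the way, the symbol is -1.

-1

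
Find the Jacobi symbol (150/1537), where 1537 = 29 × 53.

Pull out 2: since 1537 ≡ 1 (mod 8), (2/1537) = +1.
Reciprocity: 75 ≡ 3 and 1537 ≡ 1 (mod 4), so (75/1537) = +(1537/75).
Reduce top mod 75: now compute (37/75).
Reciprocity: 37 ≡ 1 and 75 ≡ 3 (mod 4), so (37/75) = +(75/37).
Reduce top mod 37: now compute (1/37).
Reached (1/37) = 1. Collecting the sign flips along the way, the symbol is +1.

1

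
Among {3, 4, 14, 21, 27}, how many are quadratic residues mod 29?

(3/29) = -1 → non-residue.
(4/29) = +1 → QR.
(14/29) = -1 → non-residue.
(21/29) = -1 → non-residue.
(27/29) = -1 → non-residue.
Total quadratic residues among the 5: 1.

1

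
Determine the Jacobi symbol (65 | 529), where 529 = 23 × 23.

Reciprocity: 65 ≡ 1 and 529 ≡ 1 (mod 4), so (65/529) = +(529/65).
Reduce top mod 65: now compute (9/65).
Reciprocity: 9 ≡ 1 and 65 ≡ 1 (mod 4), so (9/65) = +(65/9).
Reduce top mod 9: now compute (2/9).
Pull out 2: since 9 ≡ 1 (mod 8), (2/9) = +1.
Reached (1/9) = 1. Collecting the sign flips along the way, the symbol is +1.

1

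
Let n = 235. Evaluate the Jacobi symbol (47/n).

0

Reciprocity: 47 ≡ 3 and 235 ≡ 3 (mod 4), so (47/235) = −(235/47).
Reduce top mod 47: now compute (0/47).
Top reduces to 0: gcd > 1, so the symbol is 0.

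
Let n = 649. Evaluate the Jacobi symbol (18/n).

1

Pull out 2: since 649 ≡ 1 (mod 8), (2/649) = +1.
Reciprocity: 9 ≡ 1 and 649 ≡ 1 (mod 4), so (9/649) = +(649/9).
Reduce top mod 9: now compute (1/9).
Reached (1/9) = 1. Collecting the sign flips along the way, the symbol is +1.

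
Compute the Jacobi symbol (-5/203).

1

First reduce: -5 ≡ 198 (mod 203).
Pull out 2: since 203 ≡ 3 (mod 8), (2/203) = -1.
Reciprocity: 99 ≡ 3 and 203 ≡ 3 (mod 4), so (99/203) = −(203/99).
Reduce top mod 99: now compute (5/99).
Reciprocity: 5 ≡ 1 and 99 ≡ 3 (mod 4), so (5/99) = +(99/5).
Reduce top mod 5: now compute (4/5).
Pull out 2^2: since 5 ≡ 5 (mod 8), (2/5) = -1, so (2/5)^2 = +1.
Reached (1/5) = 1. Collecting the sign flips along the way, the symbol is +1.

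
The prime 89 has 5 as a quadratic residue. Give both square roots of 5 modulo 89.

89 ≡ 1 (mod 4), so we find a root by search.
Trying successive values, 19² = 361 ≡ 5 (mod 89). The other root is 89 − 19 = 70.

19, 70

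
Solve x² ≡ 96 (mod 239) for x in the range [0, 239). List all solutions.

88, 151

Since 239 ≡ 3 (mod 4), a square root of 96 is 96^((239+1)/4) = 96^60 mod 239.
Repeated squaring: 96^2≡134, 96^4≡31, 96^8≡5, 96^16≡25, 96^32≡147 (mod 239).
96^60 = 96^(32+16+8+4) ≡ 88 (mod 239).
Check: 88² = 7744 ≡ 96 (mod 239). The two roots are 88 and 151.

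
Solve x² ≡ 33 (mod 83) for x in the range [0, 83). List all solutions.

Since 83 ≡ 3 (mod 4), a square root of 33 is 33^((83+1)/4) = 33^21 mod 83.
Repeated squaring: 33^2≡10, 33^4≡17, 33^8≡40, 33^16≡23 (mod 83).
33^21 = 33^(16+4+1) ≡ 38 (mod 83).
Check: 38² = 1444 ≡ 33 (mod 83). The two roots are 38 and 45.

38, 45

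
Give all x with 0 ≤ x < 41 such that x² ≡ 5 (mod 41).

41 ≡ 1 (mod 4), so we find a root by search.
Trying successive values, 13² = 169 ≡ 5 (mod 41). The other root is 41 − 13 = 28.

13, 28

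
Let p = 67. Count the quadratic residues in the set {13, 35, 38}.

(13/67) = -1 → non-residue.
(35/67) = +1 → QR.
(38/67) = -1 → non-residue.
Total quadratic residues among the 3: 1.

1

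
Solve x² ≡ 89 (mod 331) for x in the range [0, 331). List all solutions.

163, 168

Since 331 ≡ 3 (mod 4), a square root of 89 is 89^((331+1)/4) = 89^83 mod 331.
Repeated squaring: 89^2≡308, 89^4≡198, 89^8≡146, 89^16≡132, 89^32≡212, 89^64≡259 (mod 331).
89^83 = 89^(64+16+2+1) ≡ 163 (mod 331).
Check: 163² = 26569 ≡ 89 (mod 331). The two roots are 163 and 168.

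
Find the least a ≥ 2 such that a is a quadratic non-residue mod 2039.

7

(2/2039) = +1, so 2 is a residue.
(3/2039) = +1, so 3 is a residue.
(4/2039) = +1, so 4 is a residue.
(5/2039) = +1, so 5 is a residue.
(6/2039) = +1, so 6 is a residue.
(7/2039) = −1, so 7 is the smallest positive non-residue mod 2039.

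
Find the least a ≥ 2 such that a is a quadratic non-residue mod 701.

2

(2/701) = −1, so 2 is the smallest positive non-residue mod 701.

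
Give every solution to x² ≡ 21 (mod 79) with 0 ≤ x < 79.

10, 69

Since 79 ≡ 3 (mod 4), a square root of 21 is 21^((79+1)/4) = 21^20 mod 79.
Repeated squaring: 21^2≡46, 21^4≡62, 21^8≡52, 21^16≡18 (mod 79).
21^20 = 21^(16+4) ≡ 10 (mod 79).
Check: 10² = 100 ≡ 21 (mod 79). The two roots are 10 and 69.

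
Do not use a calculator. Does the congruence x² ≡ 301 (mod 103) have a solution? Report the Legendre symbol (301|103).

-1

First reduce: 301 ≡ 95 (mod 103).
Reciprocity: 95 ≡ 3 and 103 ≡ 3 (mod 4), so (95/103) = −(103/95).
Reduce top mod 95: now compute (8/95).
Pull out 2^3: since 95 ≡ 7 (mod 8), (2/95) = +1, so (2/95)^3 = +1.
Reached (1/95) = 1. Collecting the sign flips along the way, the symbol is -1.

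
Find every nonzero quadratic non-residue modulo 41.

3 6 7 11 12 13 14 15 17 19 22 24 26 27 28 29 30 34 35 38

Square k = 1,…,20 (k and 41−k give the same square):
1²=1, 2²=4, 3²=9, 4²=16, 5²=25, 6²=36, 7²≡8, 8²≡23, 9²≡40, 10²≡18, 11²≡39, 12²≡21, 13²≡5, 14²≡32, 15²≡20, 16²≡10, 17²≡2, 18²≡37, 19²≡33, 20²≡31 (mod 41).
The residues are {1, 2, 4, 5, 8, 9, 10, 16, 18, 20, 21, 23, 25, 31, 32, 33, 36, 37, 39, 40}; the non-residues are the remaining 20 nonzero classes.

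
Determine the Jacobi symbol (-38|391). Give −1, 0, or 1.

1

First reduce: -38 ≡ 353 (mod 391).
Reciprocity: 353 ≡ 1 and 391 ≡ 3 (mod 4), so (353/391) = +(391/353).
Reduce top mod 353: now compute (38/353).
Pull out 2: since 353 ≡ 1 (mod 8), (2/353) = +1.
Reciprocity: 19 ≡ 3 and 353 ≡ 1 (mod 4), so (19/353) = +(353/19).
Reduce top mod 19: now compute (11/19).
Reciprocity: 11 ≡ 3 and 19 ≡ 3 (mod 4), so (11/19) = −(19/11).
Reduce top mod 11: now compute (8/11).
Pull out 2^3: since 11 ≡ 3 (mod 8), (2/11) = -1, so (2/11)^3 = -1.
Reached (1/11) = 1. Collecting the sign flips along the way, the symbol is +1.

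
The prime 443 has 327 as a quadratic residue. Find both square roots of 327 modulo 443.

Since 443 ≡ 3 (mod 4), a square root of 327 is 327^((443+1)/4) = 327^111 mod 443.
Repeated squaring: 327^2≡166, 327^4≡90, 327^8≡126, 327^16≡371, 327^32≡311, 327^64≡147 (mod 443).
327^111 = 327^(64+32+8+4+2+1) ≡ 131 (mod 443).
Check: 131² = 17161 ≡ 327 (mod 443). The two roots are 131 and 312.

131, 312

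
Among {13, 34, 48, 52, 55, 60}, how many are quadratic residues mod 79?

3

(13/79) = +1 → QR.
(34/79) = -1 → non-residue.
(48/79) = -1 → non-residue.
(52/79) = +1 → QR.
(55/79) = +1 → QR.
(60/79) = -1 → non-residue.
Total quadratic residues among the 6: 3.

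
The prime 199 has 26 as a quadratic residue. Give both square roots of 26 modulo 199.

Since 199 ≡ 3 (mod 4), a square root of 26 is 26^((199+1)/4) = 26^50 mod 199.
Repeated squaring: 26^2≡79, 26^4≡72, 26^8≡10, 26^16≡100, 26^32≡50 (mod 199).
26^50 = 26^(32+16+2) ≡ 184 (mod 199).
Check: 184² = 33856 ≡ 26 (mod 199). The two roots are 15 and 184.

15, 184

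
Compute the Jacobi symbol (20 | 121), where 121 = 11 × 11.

Pull out 2^2: since 121 ≡ 1 (mod 8), (2/121) = +1, so (2/121)^2 = +1.
Reciprocity: 5 ≡ 1 and 121 ≡ 1 (mod 4), so (5/121) = +(121/5).
Reduce top mod 5: now compute (1/5).
Reached (1/5) = 1. Collecting the sign flips along the way, the symbol is +1.

1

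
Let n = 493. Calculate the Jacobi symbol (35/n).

1

Reciprocity: 35 ≡ 3 and 493 ≡ 1 (mod 4), so (35/493) = +(493/35).
Reduce top mod 35: now compute (3/35).
Reciprocity: 3 ≡ 3 and 35 ≡ 3 (mod 4), so (3/35) = −(35/3).
Reduce top mod 3: now compute (2/3).
Pull out 2: since 3 ≡ 3 (mod 8), (2/3) = -1.
Reached (1/3) = 1. Collecting the sign flips along the way, the symbol is +1.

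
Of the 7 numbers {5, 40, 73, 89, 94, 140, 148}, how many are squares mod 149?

4

(5/149) = +1 → QR.
(40/149) = -1 → non-residue.
(73/149) = +1 → QR.
(89/149) = -1 → non-residue.
(94/149) = -1 → non-residue.
(140/149) = +1 → QR.
(148/149) = +1 → QR.
Total quadratic residues among the 7: 4.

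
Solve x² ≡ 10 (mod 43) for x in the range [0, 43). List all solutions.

Since 43 ≡ 3 (mod 4), a square root of 10 is 10^((43+1)/4) = 10^11 mod 43.
Repeated squaring: 10^2≡14, 10^4≡24, 10^8≡17 (mod 43).
10^11 = 10^(8+2+1) ≡ 15 (mod 43).
Check: 15² = 225 ≡ 10 (mod 43). The two roots are 15 and 28.

15, 28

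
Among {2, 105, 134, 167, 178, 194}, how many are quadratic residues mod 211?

(2/211) = -1 → non-residue.
(105/211) = +1 → QR.
(134/211) = +1 → QR.
(167/211) = -1 → non-residue.
(178/211) = +1 → QR.
(194/211) = +1 → QR.
Total quadratic residues among the 6: 4.

4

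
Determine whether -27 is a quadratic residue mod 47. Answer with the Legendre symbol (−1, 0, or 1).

-1

First reduce: -27 ≡ 20 (mod 47).
Pull out 2^2: since 47 ≡ 7 (mod 8), (2/47) = +1, so (2/47)^2 = +1.
Reciprocity: 5 ≡ 1 and 47 ≡ 3 (mod 4), so (5/47) = +(47/5).
Reduce top mod 5: now compute (2/5).
Pull out 2: since 5 ≡ 5 (mod 8), (2/5) = -1.
Reached (1/5) = 1. Collecting the sign flips along the way, the symbol is -1.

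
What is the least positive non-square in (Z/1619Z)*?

2

(2/1619) = −1, so 2 is the smallest positive non-residue mod 1619.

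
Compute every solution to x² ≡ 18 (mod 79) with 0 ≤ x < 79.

Since 79 ≡ 3 (mod 4), a square root of 18 is 18^((79+1)/4) = 18^20 mod 79.
Repeated squaring: 18^2≡8, 18^4≡64, 18^8≡67, 18^16≡65 (mod 79).
18^20 = 18^(16+4) ≡ 52 (mod 79).
Check: 52² = 2704 ≡ 18 (mod 79). The two roots are 27 and 52.

27, 52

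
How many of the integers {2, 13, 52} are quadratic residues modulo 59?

0

(2/59) = -1 → non-residue.
(13/59) = -1 → non-residue.
(52/59) = -1 → non-residue.
Total quadratic residues among the 3: 0.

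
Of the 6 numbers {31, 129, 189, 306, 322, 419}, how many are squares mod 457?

(31/457) = -1 → non-residue.
(129/457) = -1 → non-residue.
(189/457) = +1 → QR.
(306/457) = +1 → QR.
(322/457) = -1 → non-residue.
(419/457) = +1 → QR.
Total quadratic residues among the 6: 3.

3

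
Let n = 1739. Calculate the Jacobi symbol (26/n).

Pull out 2: since 1739 ≡ 3 (mod 8), (2/1739) = -1.
Reciprocity: 13 ≡ 1 and 1739 ≡ 3 (mod 4), so (13/1739) = +(1739/13).
Reduce top mod 13: now compute (10/13).
Pull out 2: since 13 ≡ 5 (mod 8), (2/13) = -1.
Reciprocity: 5 ≡ 1 and 13 ≡ 1 (mod 4), so (5/13) = +(13/5).
Reduce top mod 5: now compute (3/5).
Reciprocity: 3 ≡ 3 and 5 ≡ 1 (mod 4), so (3/5) = +(5/3).
Reduce top mod 3: now compute (2/3).
Pull out 2: since 3 ≡ 3 (mod 8), (2/3) = -1.
Reached (1/3) = 1. Collecting the sign flips along the way, the symbol is -1.

-1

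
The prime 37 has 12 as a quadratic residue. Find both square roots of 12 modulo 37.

37 ≡ 1 (mod 4), so we find a root by search.
Trying successive values, 7² = 49 ≡ 12 (mod 37). The other root is 37 − 7 = 30.

7, 30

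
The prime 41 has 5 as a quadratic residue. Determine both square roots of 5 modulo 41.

41 ≡ 1 (mod 4), so we find a root by search.
Trying successive values, 13² = 169 ≡ 5 (mod 41). The other root is 41 − 13 = 28.

13, 28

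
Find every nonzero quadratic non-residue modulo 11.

2,6,7,8,10

Square k = 1,…,5 (k and 11−k give the same square):
1²=1, 2²=4, 3²=9, 4²≡5, 5²≡3 (mod 11).
The residues are {1, 3, 4, 5, 9}; the non-residues are the remaining 5 nonzero classes.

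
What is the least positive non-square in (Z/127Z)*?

(2/127) = +1, so 2 is a residue.
(3/127) = −1, so 3 is the smallest positive non-residue mod 127.

3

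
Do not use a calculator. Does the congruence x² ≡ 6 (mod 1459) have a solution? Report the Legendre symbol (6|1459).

1

Pull out 2: since 1459 ≡ 3 (mod 8), (2/1459) = -1.
Reciprocity: 3 ≡ 3 and 1459 ≡ 3 (mod 4), so (3/1459) = −(1459/3).
Reduce top mod 3: now compute (1/3).
Reached (1/3) = 1. Collecting the sign flips along the way, the symbol is +1.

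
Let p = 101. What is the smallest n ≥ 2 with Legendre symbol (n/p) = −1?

(2/101) = −1, so 2 is the smallest positive non-residue mod 101.

2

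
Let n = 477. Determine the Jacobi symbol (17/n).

1

Reciprocity: 17 ≡ 1 and 477 ≡ 1 (mod 4), so (17/477) = +(477/17).
Reduce top mod 17: now compute (1/17).
Reached (1/17) = 1. Collecting the sign flips along the way, the symbol is +1.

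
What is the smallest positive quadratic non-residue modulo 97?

5

(2/97) = +1, so 2 is a residue.
(3/97) = +1, so 3 is a residue.
(4/97) = +1, so 4 is a residue.
(5/97) = −1, so 5 is the smallest positive non-residue mod 97.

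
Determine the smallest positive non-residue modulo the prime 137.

(2/137) = +1, so 2 is a residue.
(3/137) = −1, so 3 is the smallest positive non-residue mod 137.

3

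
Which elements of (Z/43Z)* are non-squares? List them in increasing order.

Square k = 1,…,21 (k and 43−k give the same square):
1²=1, 2²=4, 3²=9, 4²=16, 5²=25, 6²=36, 7²≡6, 8²≡21, 9²≡38, 10²≡14, 11²≡35, 12²≡15, 13²≡40, 14²≡24, 15²≡10, 16²≡41, 17²≡31, 18²≡23, 19²≡17, 20²≡13, 21²≡11 (mod 43).
The residues are {1, 4, 6, 9, 10, 11, 13, 14, 15, 16, 17, 21, 23, 24, 25, 31, 35, 36, 38, 40, 41}; the non-residues are the remaining 21 nonzero classes.

2, 3, 5, 7, 8, 12, 18, 19, 20, 22, 26, 27, 28, 29, 30, 32, 33, 34, 37, 39, 42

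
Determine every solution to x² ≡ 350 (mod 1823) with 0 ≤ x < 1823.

Since 1823 ≡ 3 (mod 4), a square root of 350 is 350^((1823+1)/4) = 350^456 mod 1823.
Repeated squaring: 350^2≡359, 350^4≡1271, 350^8≡263, 350^16≡1718, 350^32≡87, 350^64≡277, 350^128≡163, 350^256≡1047 (mod 1823).
350^456 = 350^(256+128+64+8) ≡ 971 (mod 1823).
Check: 971² = 942841 ≡ 350 (mod 1823). The two roots are 852 and 971.

852, 971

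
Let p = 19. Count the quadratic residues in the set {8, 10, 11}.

(8/19) = -1 → non-residue.
(10/19) = -1 → non-residue.
(11/19) = +1 → QR.
Total quadratic residues among the 3: 1.

1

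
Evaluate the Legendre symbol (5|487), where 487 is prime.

Reciprocity: 5 ≡ 1 and 487 ≡ 3 (mod 4), so (5/487) = +(487/5).
Reduce top mod 5: now compute (2/5).
Pull out 2: since 5 ≡ 5 (mod 8), (2/5) = -1.
Reached (1/5) = 1. Collecting the sign flips along the way, the symbol is -1.

-1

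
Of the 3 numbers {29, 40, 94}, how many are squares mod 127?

1

(29/127) = -1 → non-residue.
(40/127) = -1 → non-residue.
(94/127) = +1 → QR.
Total quadratic residues among the 3: 1.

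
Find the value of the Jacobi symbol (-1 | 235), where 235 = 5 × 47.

-1

First reduce: -1 ≡ 234 (mod 235).
Pull out 2: since 235 ≡ 3 (mod 8), (2/235) = -1.
Reciprocity: 117 ≡ 1 and 235 ≡ 3 (mod 4), so (117/235) = +(235/117).
Reduce top mod 117: now compute (1/117).
Reached (1/117) = 1. Collecting the sign flips along the way, the symbol is -1.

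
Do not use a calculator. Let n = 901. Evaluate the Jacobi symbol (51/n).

Reciprocity: 51 ≡ 3 and 901 ≡ 1 (mod 4), so (51/901) = +(901/51).
Reduce top mod 51: now compute (34/51).
Pull out 2: since 51 ≡ 3 (mod 8), (2/51) = -1.
Reciprocity: 17 ≡ 1 and 51 ≡ 3 (mod 4), so (17/51) = +(51/17).
Reduce top mod 17: now compute (0/17).
Top reduces to 0: gcd > 1, so the symbol is 0.

0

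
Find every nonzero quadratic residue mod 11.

1, 3, 4, 5, 9

Square k = 1,…,5 (k and 11−k give the same square):
1²=1, 2²=4, 3²=9, 4²≡5, 5²≡3 (mod 11).
So the quadratic residues mod 11 are {1, 3, 4, 5, 9}.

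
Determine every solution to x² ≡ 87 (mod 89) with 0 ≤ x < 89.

40, 49

89 ≡ 1 (mod 4), so we find a root by search.
Trying successive values, 40² = 1600 ≡ 87 (mod 89). The other root is 89 − 40 = 49.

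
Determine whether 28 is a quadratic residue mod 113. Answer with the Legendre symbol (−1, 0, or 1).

1

Euler's criterion: (28/113) ≡ 28^56 (mod 113).
28^2 ≡ 106 (mod 113)
28^4 ≡ 49 (mod 113)
28^8 ≡ 28 (mod 113)
28^16 ≡ 106 (mod 113)
28^32 ≡ 49 (mod 113)
28^56 = 28^(32+16+8) ≡ 1 (mod 113).
Result is 1, so (28/113) = 1.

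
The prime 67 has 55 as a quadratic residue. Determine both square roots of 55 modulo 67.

16, 51

Since 67 ≡ 3 (mod 4), a square root of 55 is 55^((67+1)/4) = 55^17 mod 67.
Repeated squaring: 55^2≡10, 55^4≡33, 55^8≡17, 55^16≡21 (mod 67).
55^17 = 55^(16+1) ≡ 16 (mod 67).
Check: 16² = 256 ≡ 55 (mod 67). The two roots are 16 and 51.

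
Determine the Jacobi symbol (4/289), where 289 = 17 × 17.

Pull out 2^2: since 289 ≡ 1 (mod 8), (2/289) = +1, so (2/289)^2 = +1.
Reached (1/289) = 1. Collecting the sign flips along the way, the symbol is +1.

1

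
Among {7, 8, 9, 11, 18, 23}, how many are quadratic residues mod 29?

3

(7/29) = +1 → QR.
(8/29) = -1 → non-residue.
(9/29) = +1 → QR.
(11/29) = -1 → non-residue.
(18/29) = -1 → non-residue.
(23/29) = +1 → QR.
Total quadratic residues among the 6: 3.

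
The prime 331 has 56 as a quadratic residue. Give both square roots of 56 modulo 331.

Since 331 ≡ 3 (mod 4), a square root of 56 is 56^((331+1)/4) = 56^83 mod 331.
Repeated squaring: 56^2≡157, 56^4≡155, 56^8≡193, 56^16≡177, 56^32≡215, 56^64≡216 (mod 331).
56^83 = 56^(64+16+2+1) ≡ 279 (mod 331).
Check: 279² = 77841 ≡ 56 (mod 331). The two roots are 52 and 279.

52, 279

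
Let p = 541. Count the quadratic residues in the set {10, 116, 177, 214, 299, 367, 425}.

2

(10/541) = -1 → non-residue.
(116/541) = -1 → non-residue.
(177/541) = -1 → non-residue.
(214/541) = +1 → QR.
(299/541) = -1 → non-residue.
(367/541) = +1 → QR.
(425/541) = -1 → non-residue.
Total quadratic residues among the 7: 2.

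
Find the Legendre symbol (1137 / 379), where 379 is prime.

0

First reduce: 1137 ≡ 0 (mod 379).
Top reduces to 0: gcd > 1, so the symbol is 0.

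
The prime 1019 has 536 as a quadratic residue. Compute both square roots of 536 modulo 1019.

240, 779

Since 1019 ≡ 3 (mod 4), a square root of 536 is 536^((1019+1)/4) = 536^255 mod 1019.
Repeated squaring: 536^2≡957, 536^4≡787, 536^8≡836, 536^16≡881, 536^32≡702, 536^64≡627, 536^128≡814 (mod 1019).
536^255 = 536^(128+64+32+16+8+4+2+1) ≡ 240 (mod 1019).
Check: 240² = 57600 ≡ 536 (mod 1019). The two roots are 240 and 779.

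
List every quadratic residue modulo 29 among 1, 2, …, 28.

1, 4, 5, 6, 7, 9, 13, 16, 20, 22, 23, 24, 25, 28

Square k = 1,…,14 (k and 29−k give the same square):
1²=1, 2²=4, 3²=9, 4²=16, 5²=25, 6²≡7, 7²≡20, 8²≡6, 9²≡23, 10²≡13, 11²≡5, 12²≡28, 13²≡24, 14²≡22 (mod 29).
So the quadratic residues mod 29 are {1, 4, 5, 6, 7, 9, 13, 16, 20, 22, 23, 24, 25, 28}.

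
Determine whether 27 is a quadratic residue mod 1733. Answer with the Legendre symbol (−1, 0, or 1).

Reciprocity: 27 ≡ 3 and 1733 ≡ 1 (mod 4), so (27/1733) = +(1733/27).
Reduce top mod 27: now compute (5/27).
Reciprocity: 5 ≡ 1 and 27 ≡ 3 (mod 4), so (5/27) = +(27/5).
Reduce top mod 5: now compute (2/5).
Pull out 2: since 5 ≡ 5 (mod 8), (2/5) = -1.
Reached (1/5) = 1. Collecting the sign flips along the way, the symbol is -1.

-1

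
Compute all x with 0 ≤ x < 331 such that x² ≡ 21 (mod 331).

141, 190

Since 331 ≡ 3 (mod 4), a square root of 21 is 21^((331+1)/4) = 21^83 mod 331.
Repeated squaring: 21^2≡110, 21^4≡184, 21^8≡94, 21^16≡230, 21^32≡271, 21^64≡290 (mod 331).
21^83 = 21^(64+16+2+1) ≡ 141 (mod 331).
Check: 141² = 19881 ≡ 21 (mod 331). The two roots are 141 and 190.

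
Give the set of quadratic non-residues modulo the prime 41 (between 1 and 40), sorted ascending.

3 6 7 11 12 13 14 15 17 19 22 24 26 27 28 29 30 34 35 38

Square k = 1,…,20 (k and 41−k give the same square):
1²=1, 2²=4, 3²=9, 4²=16, 5²=25, 6²=36, 7²≡8, 8²≡23, 9²≡40, 10²≡18, 11²≡39, 12²≡21, 13²≡5, 14²≡32, 15²≡20, 16²≡10, 17²≡2, 18²≡37, 19²≡33, 20²≡31 (mod 41).
The residues are {1, 2, 4, 5, 8, 9, 10, 16, 18, 20, 21, 23, 25, 31, 32, 33, 36, 37, 39, 40}; the non-residues are the remaining 20 nonzero classes.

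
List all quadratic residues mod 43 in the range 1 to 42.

Square k = 1,…,21 (k and 43−k give the same square):
1²=1, 2²=4, 3²=9, 4²=16, 5²=25, 6²=36, 7²≡6, 8²≡21, 9²≡38, 10²≡14, 11²≡35, 12²≡15, 13²≡40, 14²≡24, 15²≡10, 16²≡41, 17²≡31, 18²≡23, 19²≡17, 20²≡13, 21²≡11 (mod 43).
So the quadratic residues mod 43 are {1, 4, 6, 9, 10, 11, 13, 14, 15, 16, 17, 21, 23, 24, 25, 31, 35, 36, 38, 40, 41}.

1, 4, 6, 9, 10, 11, 13, 14, 15, 16, 17, 21, 23, 24, 25, 31, 35, 36, 38, 40, 41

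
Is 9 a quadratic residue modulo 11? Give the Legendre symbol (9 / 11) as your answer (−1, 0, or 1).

1

Reciprocity: 9 ≡ 1 and 11 ≡ 3 (mod 4), so (9/11) = +(11/9).
Reduce top mod 9: now compute (2/9).
Pull out 2: since 9 ≡ 1 (mod 8), (2/9) = +1.
Reached (1/9) = 1. Collecting the sign flips along the way, the symbol is +1.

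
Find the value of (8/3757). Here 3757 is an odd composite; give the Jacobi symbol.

Pull out 2^3: since 3757 ≡ 5 (mod 8), (2/3757) = -1, so (2/3757)^3 = -1.
Reached (1/3757) = 1. Collecting the sign flips along the way, the symbol is -1.

-1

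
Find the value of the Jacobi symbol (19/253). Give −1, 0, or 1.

1

Reciprocity: 19 ≡ 3 and 253 ≡ 1 (mod 4), so (19/253) = +(253/19).
Reduce top mod 19: now compute (6/19).
Pull out 2: since 19 ≡ 3 (mod 8), (2/19) = -1.
Reciprocity: 3 ≡ 3 and 19 ≡ 3 (mod 4), so (3/19) = −(19/3).
Reduce top mod 3: now compute (1/3).
Reached (1/3) = 1. Collecting the sign flips along the way, the symbol is +1.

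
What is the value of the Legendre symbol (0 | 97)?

0

Top reduces to 0: gcd > 1, so the symbol is 0.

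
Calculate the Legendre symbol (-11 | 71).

First reduce: -11 ≡ 60 (mod 71).
Pull out 2^2: since 71 ≡ 7 (mod 8), (2/71) = +1, so (2/71)^2 = +1.
Reciprocity: 15 ≡ 3 and 71 ≡ 3 (mod 4), so (15/71) = −(71/15).
Reduce top mod 15: now compute (11/15).
Reciprocity: 11 ≡ 3 and 15 ≡ 3 (mod 4), so (11/15) = −(15/11).
Reduce top mod 11: now compute (4/11).
Pull out 2^2: since 11 ≡ 3 (mod 8), (2/11) = -1, so (2/11)^2 = +1.
Reached (1/11) = 1. Collecting the sign flips along the way, the symbol is +1.

1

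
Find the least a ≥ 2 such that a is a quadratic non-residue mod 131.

(2/131) = −1, so 2 is the smallest positive non-residue mod 131.

2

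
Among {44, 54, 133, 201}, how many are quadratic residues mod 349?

(44/349) = -1 → non-residue.
(54/349) = -1 → non-residue.
(133/349) = -1 → non-residue.
(201/349) = +1 → QR.
Total quadratic residues among the 4: 1.

1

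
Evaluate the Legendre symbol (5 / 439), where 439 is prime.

Reciprocity: 5 ≡ 1 and 439 ≡ 3 (mod 4), so (5/439) = +(439/5).
Reduce top mod 5: now compute (4/5).
Pull out 2^2: since 5 ≡ 5 (mod 8), (2/5) = -1, so (2/5)^2 = +1.
Reached (1/5) = 1. Collecting the sign flips along the way, the symbol is +1.

1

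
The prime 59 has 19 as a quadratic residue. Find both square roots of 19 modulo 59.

Since 59 ≡ 3 (mod 4), a square root of 19 is 19^((59+1)/4) = 19^15 mod 59.
Repeated squaring: 19^2≡7, 19^4≡49, 19^8≡41 (mod 59).
19^15 = 19^(8+4+2+1) ≡ 45 (mod 59).
Check: 45² = 2025 ≡ 19 (mod 59). The two roots are 14 and 45.

14, 45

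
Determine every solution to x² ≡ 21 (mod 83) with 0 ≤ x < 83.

Since 83 ≡ 3 (mod 4), a square root of 21 is 21^((83+1)/4) = 21^21 mod 83.
Repeated squaring: 21^2≡26, 21^4≡12, 21^8≡61, 21^16≡69 (mod 83).
21^21 = 21^(16+4+1) ≡ 41 (mod 83).
Check: 41² = 1681 ≡ 21 (mod 83). The two roots are 41 and 42.

41, 42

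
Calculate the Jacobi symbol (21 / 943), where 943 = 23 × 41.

-1

Reciprocity: 21 ≡ 1 and 943 ≡ 3 (mod 4), so (21/943) = +(943/21).
Reduce top mod 21: now compute (19/21).
Reciprocity: 19 ≡ 3 and 21 ≡ 1 (mod 4), so (19/21) = +(21/19).
Reduce top mod 19: now compute (2/19).
Pull out 2: since 19 ≡ 3 (mod 8), (2/19) = -1.
Reached (1/19) = 1. Collecting the sign flips along the way, the symbol is -1.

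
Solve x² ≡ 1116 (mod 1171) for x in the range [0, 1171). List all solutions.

Since 1171 ≡ 3 (mod 4), a square root of 1116 is 1116^((1171+1)/4) = 1116^293 mod 1171.
Repeated squaring: 1116^2≡683, 1116^4≡431, 1116^8≡743, 1116^16≡508, 1116^32≡444, 1116^64≡408, 1116^128≡182, 1116^256≡336 (mod 1171).
1116^293 = 1116^(256+32+4+1) ≡ 399 (mod 1171).
Check: 399² = 159201 ≡ 1116 (mod 1171). The two roots are 399 and 772.

399, 772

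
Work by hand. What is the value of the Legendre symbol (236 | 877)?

Euler's criterion: (236/877) ≡ 236^438 (mod 877).
236^2 ≡ 445 (mod 877)
236^4 ≡ 700 (mod 877)
236^8 ≡ 634 (mod 877)
236^16 ≡ 290 (mod 877)
236^32 ≡ 785 (mod 877)
236^64 ≡ 571 (mod 877)
236^128 ≡ 674 (mod 877)
236^256 ≡ 867 (mod 877)
236^438 = 236^(256+128+32+16+4+2) ≡ 1 (mod 877).
Result is 1, so (236/877) = 1.

1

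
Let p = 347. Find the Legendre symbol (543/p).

1

First reduce: 543 ≡ 196 (mod 347).
Pull out 2^2: since 347 ≡ 3 (mod 8), (2/347) = -1, so (2/347)^2 = +1.
Reciprocity: 49 ≡ 1 and 347 ≡ 3 (mod 4), so (49/347) = +(347/49).
Reduce top mod 49: now compute (4/49).
Pull out 2^2: since 49 ≡ 1 (mod 8), (2/49) = +1, so (2/49)^2 = +1.
Reached (1/49) = 1. Collecting the sign flips along the way, the symbol is +1.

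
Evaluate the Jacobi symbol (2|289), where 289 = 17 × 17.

1

Pull out 2: since 289 ≡ 1 (mod 8), (2/289) = +1.
Reached (1/289) = 1. Collecting the sign flips along the way, the symbol is +1.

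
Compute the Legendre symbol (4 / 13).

1

Pull out 2^2: since 13 ≡ 5 (mod 8), (2/13) = -1, so (2/13)^2 = +1.
Reached (1/13) = 1. Collecting the sign flips along the way, the symbol is +1.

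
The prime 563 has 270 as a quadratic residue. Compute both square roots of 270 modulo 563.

Since 563 ≡ 3 (mod 4), a square root of 270 is 270^((563+1)/4) = 270^141 mod 563.
Repeated squaring: 270^2≡273, 270^4≡213, 270^8≡329, 270^16≡145, 270^32≡194, 270^64≡478, 270^128≡469 (mod 563).
270^141 = 270^(128+8+4+1) ≡ 461 (mod 563).
Check: 461² = 212521 ≡ 270 (mod 563). The two roots are 102 and 461.

102, 461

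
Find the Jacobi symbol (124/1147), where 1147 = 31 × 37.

Pull out 2^2: since 1147 ≡ 3 (mod 8), (2/1147) = -1, so (2/1147)^2 = +1.
Reciprocity: 31 ≡ 3 and 1147 ≡ 3 (mod 4), so (31/1147) = −(1147/31).
Reduce top mod 31: now compute (0/31).
Top reduces to 0: gcd > 1, so the symbol is 0.

0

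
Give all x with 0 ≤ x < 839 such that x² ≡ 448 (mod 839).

Since 839 ≡ 3 (mod 4), a square root of 448 is 448^((839+1)/4) = 448^210 mod 839.
Repeated squaring: 448^2≡183, 448^4≡768, 448^8≡7, 448^16≡49, 448^32≡723, 448^64≡32, 448^128≡185 (mod 839).
448^210 = 448^(128+64+16+2) ≡ 271 (mod 839).
Check: 271² = 73441 ≡ 448 (mod 839). The two roots are 271 and 568.

271, 568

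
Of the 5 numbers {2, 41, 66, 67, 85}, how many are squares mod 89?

3

(2/89) = +1 → QR.
(41/89) = -1 → non-residue.
(66/89) = -1 → non-residue.
(67/89) = +1 → QR.
(85/89) = +1 → QR.
Total quadratic residues among the 5: 3.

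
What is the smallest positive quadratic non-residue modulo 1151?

(2/1151) = +1, so 2 is a residue.
(3/1151) = +1, so 3 is a residue.
(4/1151) = +1, so 4 is a residue.
(5/1151) = +1, so 5 is a residue.
(6/1151) = +1, so 6 is a residue.
(7/1151) = +1, so 7 is a residue.
(8/1151) = +1, so 8 is a residue.
(9/1151) = +1, so 9 is a residue.
(10/1151) = +1, so 10 is a residue.
(11/1151) = +1, so 11 is a residue.
(12/1151) = +1, so 12 is a residue.
(13/1151) = −1, so 13 is the smallest positive non-residue mod 1151.

13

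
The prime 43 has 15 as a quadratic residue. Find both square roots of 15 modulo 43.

12, 31

Since 43 ≡ 3 (mod 4), a square root of 15 is 15^((43+1)/4) = 15^11 mod 43.
Repeated squaring: 15^2≡10, 15^4≡14, 15^8≡24 (mod 43).
15^11 = 15^(8+2+1) ≡ 31 (mod 43).
Check: 31² = 961 ≡ 15 (mod 43). The two roots are 12 and 31.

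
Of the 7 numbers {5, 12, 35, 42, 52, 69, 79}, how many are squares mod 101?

3

(5/101) = +1 → QR.
(12/101) = -1 → non-residue.
(35/101) = -1 → non-residue.
(42/101) = -1 → non-residue.
(52/101) = +1 → QR.
(69/101) = -1 → non-residue.
(79/101) = +1 → QR.
Total quadratic residues among the 7: 3.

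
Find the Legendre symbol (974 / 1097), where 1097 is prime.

Pull out 2: since 1097 ≡ 1 (mod 8), (2/1097) = +1.
Reciprocity: 487 ≡ 3 and 1097 ≡ 1 (mod 4), so (487/1097) = +(1097/487).
Reduce top mod 487: now compute (123/487).
Reciprocity: 123 ≡ 3 and 487 ≡ 3 (mod 4), so (123/487) = −(487/123).
Reduce top mod 123: now compute (118/123).
Pull out 2: since 123 ≡ 3 (mod 8), (2/123) = -1.
Reciprocity: 59 ≡ 3 and 123 ≡ 3 (mod 4), so (59/123) = −(123/59).
Reduce top mod 59: now compute (5/59).
Reciprocity: 5 ≡ 1 and 59 ≡ 3 (mod 4), so (5/59) = +(59/5).
Reduce top mod 5: now compute (4/5).
Pull out 2^2: since 5 ≡ 5 (mod 8), (2/5) = -1, so (2/5)^2 = +1.
Reached (1/5) = 1. Collecting the sign flips along the way, the symbol is -1.

-1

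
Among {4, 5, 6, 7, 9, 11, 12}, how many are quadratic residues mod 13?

3

(4/13) = +1 → QR.
(5/13) = -1 → non-residue.
(6/13) = -1 → non-residue.
(7/13) = -1 → non-residue.
(9/13) = +1 → QR.
(11/13) = -1 → non-residue.
(12/13) = +1 → QR.
Total quadratic residues among the 7: 3.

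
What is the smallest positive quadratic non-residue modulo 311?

(2/311) = +1, so 2 is a residue.
(3/311) = +1, so 3 is a residue.
(4/311) = +1, so 4 is a residue.
(5/311) = +1, so 5 is a residue.
(6/311) = +1, so 6 is a residue.
(7/311) = +1, so 7 is a residue.
(8/311) = +1, so 8 is a residue.
(9/311) = +1, so 9 is a residue.
(10/311) = +1, so 10 is a residue.
(11/311) = −1, so 11 is the smallest positive non-residue mod 311.

11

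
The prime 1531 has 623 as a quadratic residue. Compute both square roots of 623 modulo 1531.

750, 781

Since 1531 ≡ 3 (mod 4), a square root of 623 is 623^((1531+1)/4) = 623^383 mod 1531.
Repeated squaring: 623^2≡786, 623^4≡803, 623^8≡258, 623^16≡731, 623^32≡42, 623^64≡233, 623^128≡704, 623^256≡1103 (mod 1531).
623^383 = 623^(256+64+32+16+8+4+2+1) ≡ 750 (mod 1531).
Check: 750² = 562500 ≡ 623 (mod 1531). The two roots are 750 and 781.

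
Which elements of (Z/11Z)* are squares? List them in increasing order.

1,3,4,5,9

Square k = 1,…,5 (k and 11−k give the same square):
1²=1, 2²=4, 3²=9, 4²≡5, 5²≡3 (mod 11).
So the quadratic residues mod 11 are {1, 3, 4, 5, 9}.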